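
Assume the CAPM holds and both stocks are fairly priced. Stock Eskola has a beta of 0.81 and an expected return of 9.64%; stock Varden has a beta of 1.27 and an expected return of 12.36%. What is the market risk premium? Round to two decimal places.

5.91%

Both satisfy E(R) = R_f + β·MRP, so the slope of the SML is
MRP = (12.36% − 9.64%) / (1.27 − 0.81) = 2.72% / 0.46 = 5.9130%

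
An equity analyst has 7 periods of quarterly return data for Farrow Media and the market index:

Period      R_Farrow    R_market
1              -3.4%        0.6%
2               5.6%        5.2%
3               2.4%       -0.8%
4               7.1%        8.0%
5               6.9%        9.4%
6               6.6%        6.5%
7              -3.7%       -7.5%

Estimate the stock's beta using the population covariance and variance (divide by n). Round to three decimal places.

Mean R_i = (-3.4 + 5.6 + 2.4 + 7.1 + 6.9 + 6.6 − 3.7) / 7 = 3.0714%
Mean R_m = (0.6 + 5.2 − 0.8 + 8.0 + 9.4 + 6.5 − 7.5) / 7 = 3.0571%
Σ(R_i − R̄_i)(R_m − R̄_m) = 151.7414  ⇒  Cov = 151.7414 / 7 = 21.6773
Σ(R_m − R̄_m)² = 213.4771  ⇒  Var(R_m) = 213.4771 / 7 = 30.4967
β = Cov / Var(R_m) = 21.6773 / 30.4967 = 0.7108

0.711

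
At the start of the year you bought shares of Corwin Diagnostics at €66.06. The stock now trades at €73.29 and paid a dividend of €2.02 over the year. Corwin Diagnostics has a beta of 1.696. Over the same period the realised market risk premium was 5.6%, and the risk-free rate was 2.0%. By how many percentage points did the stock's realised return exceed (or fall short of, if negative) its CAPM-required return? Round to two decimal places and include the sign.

Realised HPR = (P1 + D1 − P0) / P0 = (73.29 + 2.02 − 66.06) / 66.06 = 9.25 / 66.06 = 14.0024%
CAPM required = R_f + β·MRP = 2.0% + 1.696 × 5.6% = 11.4976%
α = realised − required = 14.0024% − 11.4976% = +2.50%

+2.50%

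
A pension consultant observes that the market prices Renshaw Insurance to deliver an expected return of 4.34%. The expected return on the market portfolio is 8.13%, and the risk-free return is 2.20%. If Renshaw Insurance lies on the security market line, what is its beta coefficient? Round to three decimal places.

MRP = 8.13% − 2.20% = 5.93%
β = (E(R) − R_f) / MRP = (4.34% − 2.20%) / 5.93% = 2.14% / 5.93% = 0.361

0.361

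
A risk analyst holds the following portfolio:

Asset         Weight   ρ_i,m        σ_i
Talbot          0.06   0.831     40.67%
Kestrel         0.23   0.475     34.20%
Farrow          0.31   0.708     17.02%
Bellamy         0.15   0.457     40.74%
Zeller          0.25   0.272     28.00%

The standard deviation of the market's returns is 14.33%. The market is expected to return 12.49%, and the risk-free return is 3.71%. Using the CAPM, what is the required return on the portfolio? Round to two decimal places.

β_Talbot = 0.831 × 40.67% / 14.33% = 2.3585
β_Kestrel = 0.475 × 34.20% / 14.33% = 1.1336
β_Farrow = 0.708 × 17.02% / 14.33% = 0.8409
β_Bellamy = 0.457 × 40.74% / 14.33% = 1.2992
β_Zeller = 0.272 × 28.00% / 14.33% = 0.5315
β_P = Σ w_i β_i = 0.06×2.3585 + 0.23×1.1336 + 0.31×0.8409 + 0.15×1.2992 + 0.25×0.5315 = 0.9907
MRP = 12.49% − 3.71% = 8.78%
E(R_P) = R_f + β_P × MRP = 3.71% + 0.9907 × 8.78% = 12.41%

12.41%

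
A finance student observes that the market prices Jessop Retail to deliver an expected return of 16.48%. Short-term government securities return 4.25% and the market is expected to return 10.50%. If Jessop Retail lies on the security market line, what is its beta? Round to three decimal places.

MRP = 10.50% − 4.25% = 6.25%
β = (E(R) − R_f) / MRP = (16.48% − 4.25%) / 6.25% = 12.23% / 6.25% = 1.957

1.957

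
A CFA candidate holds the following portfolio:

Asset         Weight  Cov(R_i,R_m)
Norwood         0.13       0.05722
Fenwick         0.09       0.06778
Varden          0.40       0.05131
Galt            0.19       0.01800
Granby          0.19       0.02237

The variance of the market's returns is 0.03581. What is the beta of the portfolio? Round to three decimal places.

β_Norwood = 0.05722 / 0.03581 = 1.5979
β_Fenwick = 0.06778 / 0.03581 = 1.8928
β_Varden = 0.05131 / 0.03581 = 1.4328
β_Galt = 0.01800 / 0.03581 = 0.5027
β_Granby = 0.02237 / 0.03581 = 0.6247
β_P = Σ w_i β_i = 0.13×1.5979 + 0.09×1.8928 + 0.40×1.4328 + 0.19×0.5027 + 0.19×0.6247 = 1.1654

1.165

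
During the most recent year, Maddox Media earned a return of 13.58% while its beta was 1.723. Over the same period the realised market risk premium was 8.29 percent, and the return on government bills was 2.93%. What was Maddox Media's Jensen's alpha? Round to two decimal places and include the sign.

CAPM benchmark = R_f + β(R_m − R_f) = 2.93% + 1.723 × 8.29% = 17.21367%
α = actual − benchmark = 13.58% − 17.21367% = -3.63%

-3.63%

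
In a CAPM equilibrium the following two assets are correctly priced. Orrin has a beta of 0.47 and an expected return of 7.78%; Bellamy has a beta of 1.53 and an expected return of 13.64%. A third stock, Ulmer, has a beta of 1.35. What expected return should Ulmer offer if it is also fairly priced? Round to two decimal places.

12.64%

MRP (SML slope) = (13.64% − 7.78%) / (1.53 − 0.47) = 5.86% / 1.06 = 5.5283%
R_f (intercept) = 7.78% − 0.47 × 5.5283% = 5.1817%
E(R_Ulmer) = R_f + β × MRP = 5.1817% + 1.35 × 5.5283% = 12.64%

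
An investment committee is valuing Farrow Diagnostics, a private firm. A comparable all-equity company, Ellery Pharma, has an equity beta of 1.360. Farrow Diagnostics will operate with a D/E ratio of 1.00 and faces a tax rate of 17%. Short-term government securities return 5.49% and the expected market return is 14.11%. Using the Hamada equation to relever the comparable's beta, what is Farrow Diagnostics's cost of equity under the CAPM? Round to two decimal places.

26.94%

β_L = β_U × [1 + (1 − t)(D/E)] = 1.360 × [1 + (1 − 0.17) × 1.00]
    = 1.360 × [1 + 0.83 × 1.00] = 1.360 × 1.8300 = 2.4888
MRP = 14.11% − 5.49% = 8.62%
E(R) = R_f + β_L × MRP = 5.49% + 2.4888 × 8.62% = 26.94%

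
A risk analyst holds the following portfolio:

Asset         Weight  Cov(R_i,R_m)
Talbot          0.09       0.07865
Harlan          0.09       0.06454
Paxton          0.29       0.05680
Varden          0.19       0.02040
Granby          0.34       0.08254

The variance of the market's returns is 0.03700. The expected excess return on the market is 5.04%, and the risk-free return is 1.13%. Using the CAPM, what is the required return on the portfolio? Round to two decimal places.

9.48%

β_Talbot = 0.07865 / 0.03700 = 2.1257
β_Harlan = 0.06454 / 0.03700 = 1.7443
β_Paxton = 0.05680 / 0.03700 = 1.5351
β_Varden = 0.02040 / 0.03700 = 0.5514
β_Granby = 0.08254 / 0.03700 = 2.2308
β_P = Σ w_i β_i = 0.09×2.1257 + 0.09×1.7443 + 0.29×1.5351 + 0.19×0.5514 + 0.34×2.2308 = 1.6567
E(R_P) = R_f + β_P × MRP = 1.13% + 1.6567 × 5.04% = 9.48%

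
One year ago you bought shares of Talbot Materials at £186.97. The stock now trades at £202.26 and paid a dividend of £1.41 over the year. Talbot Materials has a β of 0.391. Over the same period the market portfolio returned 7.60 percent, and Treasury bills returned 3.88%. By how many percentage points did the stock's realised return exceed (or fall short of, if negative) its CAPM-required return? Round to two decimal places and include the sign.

+3.60%

Realised HPR = (P1 + D1 − P0) / P0 = (202.26 + 1.41 − 186.97) / 186.97 = 16.70 / 186.97 = 8.9319%
MRP = 7.60% − 3.88% = 3.72%
CAPM required = R_f + β·MRP = 3.88% + 0.391 × 3.72% = 5.33452%
α = realised − required = 8.9319% − 5.33452% = +3.60%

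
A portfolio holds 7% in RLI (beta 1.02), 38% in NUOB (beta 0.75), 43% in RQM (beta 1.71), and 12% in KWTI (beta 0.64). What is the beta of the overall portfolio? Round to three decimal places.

β_P = Σ w_i β_i = 0.07×1.02 + 0.38×0.75 + 0.43×1.71 + 0.12×0.64 = 1.1685

1.169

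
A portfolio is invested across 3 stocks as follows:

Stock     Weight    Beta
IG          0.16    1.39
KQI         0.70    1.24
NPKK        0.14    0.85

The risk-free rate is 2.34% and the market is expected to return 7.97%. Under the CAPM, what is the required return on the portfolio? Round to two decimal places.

β_P = Σ w_i β_i = 0.16×1.39 + 0.70×1.24 + 0.14×0.85 = 1.2094
MRP = 7.97% − 2.34% = 5.63%
E(R_P) = R_f + β_P × MRP = 2.34% + 1.2094 × 5.63% = 9.15%

9.15%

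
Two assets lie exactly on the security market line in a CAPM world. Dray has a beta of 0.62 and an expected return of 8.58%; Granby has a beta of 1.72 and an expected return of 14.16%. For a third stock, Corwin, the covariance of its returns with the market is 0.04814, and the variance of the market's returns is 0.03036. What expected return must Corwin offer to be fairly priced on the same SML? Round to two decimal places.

MRP = (14.16% − 8.58%) / (1.72 − 0.62) = 5.0727%
R_f = 8.58% − 0.62 × 5.0727% = 5.4349%
β_Corwin = Cov / Var(R_m) = 0.04814 / 0.03036 = 1.5856
E(R_Corwin) = R_f + β × MRP = 5.4349% + 1.5856 × 5.0727% = 13.48%

13.48%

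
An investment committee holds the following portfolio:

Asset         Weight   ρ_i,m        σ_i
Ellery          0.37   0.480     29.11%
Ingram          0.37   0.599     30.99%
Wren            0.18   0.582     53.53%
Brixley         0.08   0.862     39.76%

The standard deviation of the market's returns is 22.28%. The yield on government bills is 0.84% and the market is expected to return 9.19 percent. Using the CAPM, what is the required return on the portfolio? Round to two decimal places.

β_Ellery = 0.480 × 29.11% / 22.28% = 0.6271
β_Ingram = 0.599 × 30.99% / 22.28% = 0.8332
β_Wren = 0.582 × 53.53% / 22.28% = 1.3983
β_Brixley = 0.862 × 39.76% / 22.28% = 1.5383
β_P = Σ w_i β_i = 0.37×0.6271 + 0.37×0.8332 + 0.18×1.3983 + 0.08×1.5383 = 0.9151
MRP = 9.19% − 0.84% = 8.35%
E(R_P) = R_f + β_P × MRP = 0.84% + 0.9151 × 8.35% = 8.48%

8.48%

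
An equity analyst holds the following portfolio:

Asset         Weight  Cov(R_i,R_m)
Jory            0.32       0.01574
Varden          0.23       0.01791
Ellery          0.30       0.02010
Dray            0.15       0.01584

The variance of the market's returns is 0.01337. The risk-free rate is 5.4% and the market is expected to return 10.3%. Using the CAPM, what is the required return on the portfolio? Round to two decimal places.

β_Jory = 0.01574 / 0.01337 = 1.1773
β_Varden = 0.01791 / 0.01337 = 1.3396
β_Ellery = 0.02010 / 0.01337 = 1.5034
β_Dray = 0.01584 / 0.01337 = 1.1847
β_P = Σ w_i β_i = 0.32×1.1773 + 0.23×1.3396 + 0.30×1.5034 + 0.15×1.1847 = 1.3136
MRP = 10.3% − 5.4% = 4.90%
E(R_P) = R_f + β_P × MRP = 5.4% + 1.3136 × 4.9% = 11.84%

11.84%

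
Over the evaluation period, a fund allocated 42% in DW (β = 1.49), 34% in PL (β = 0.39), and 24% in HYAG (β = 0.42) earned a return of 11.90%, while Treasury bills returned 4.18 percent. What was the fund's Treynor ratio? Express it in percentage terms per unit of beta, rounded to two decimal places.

β_P = 0.42×1.49 + 0.34×0.39 + 0.24×0.42 = 0.8592
Treynor = (R_P − R_f) / β_P = (11.90% − 4.18%) / 0.8592 = 7.72% / 0.8592 = 8.99%

8.99%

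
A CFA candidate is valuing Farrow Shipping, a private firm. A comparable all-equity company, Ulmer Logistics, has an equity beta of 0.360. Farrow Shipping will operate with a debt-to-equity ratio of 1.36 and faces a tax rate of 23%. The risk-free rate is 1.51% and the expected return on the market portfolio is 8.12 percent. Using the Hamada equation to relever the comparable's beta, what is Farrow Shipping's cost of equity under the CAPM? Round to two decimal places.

β_L = β_U × [1 + (1 − t)(D/E)] = 0.360 × [1 + (1 − 0.23) × 1.36]
    = 0.360 × [1 + 0.77 × 1.36] = 0.360 × 2.0472 = 0.7370
MRP = 8.12% − 1.51% = 6.61%
E(R) = R_f + β_L × MRP = 1.51% + 0.7370 × 6.61% = 6.38%

6.38%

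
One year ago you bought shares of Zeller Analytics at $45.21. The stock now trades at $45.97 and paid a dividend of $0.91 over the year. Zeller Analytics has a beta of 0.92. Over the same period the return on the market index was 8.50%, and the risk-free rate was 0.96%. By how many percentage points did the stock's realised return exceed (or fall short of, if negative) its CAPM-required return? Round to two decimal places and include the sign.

Realised HPR = (P1 + D1 − P0) / P0 = (45.97 + 0.91 − 45.21) / 45.21 = 1.67 / 45.21 = 3.6939%
MRP = 8.50% − 0.96% = 7.54%
CAPM required = R_f + β·MRP = 0.96% + 0.92 × 7.54% = 7.8968%
α = realised − required = 3.6939% − 7.8968% = -4.20%

-4.20%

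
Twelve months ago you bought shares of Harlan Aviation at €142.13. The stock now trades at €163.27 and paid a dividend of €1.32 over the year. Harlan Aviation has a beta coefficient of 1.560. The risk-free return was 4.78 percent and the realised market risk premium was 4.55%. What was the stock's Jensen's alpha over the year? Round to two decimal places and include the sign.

Realised HPR = (P1 + D1 − P0) / P0 = (163.27 + 1.32 − 142.13) / 142.13 = 22.46 / 142.13 = 15.8024%
CAPM required = R_f + β·MRP = 4.78% + 1.560 × 4.55% = 11.87800%
α = realised − required = 15.8024% − 11.87800% = +3.92%

+3.92%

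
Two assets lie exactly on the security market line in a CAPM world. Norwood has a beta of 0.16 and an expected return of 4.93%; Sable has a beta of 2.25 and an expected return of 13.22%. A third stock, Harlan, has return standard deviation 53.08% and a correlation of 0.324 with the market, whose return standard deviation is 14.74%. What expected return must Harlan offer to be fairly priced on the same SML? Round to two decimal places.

8.92%

MRP = (13.22% − 4.93%) / (2.25 − 0.16) = 3.9665%
R_f = 4.93% − 0.16 × 3.9665% = 4.2954%
β_Harlan = ρ·σ_i/σ_m = 0.324 × 53.08 / 14.74 = 1.1668
E(R_Harlan) = R_f + β × MRP = 4.2954% + 1.1668 × 3.9665% = 8.92%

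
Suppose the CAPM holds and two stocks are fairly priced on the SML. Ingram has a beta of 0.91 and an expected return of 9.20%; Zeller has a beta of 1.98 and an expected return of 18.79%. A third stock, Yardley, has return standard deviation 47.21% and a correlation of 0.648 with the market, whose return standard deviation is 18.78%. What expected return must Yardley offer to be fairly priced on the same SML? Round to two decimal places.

15.64%

MRP = (18.79% − 9.20%) / (1.98 − 0.91) = 8.9626%
R_f = 9.20% − 0.91 × 8.9626% = 1.0440%
β_Yardley = ρ·σ_i/σ_m = 0.648 × 47.21 / 18.78 = 1.6290
E(R_Yardley) = R_f + β × MRP = 1.0440% + 1.6290 × 8.9626% = 15.64%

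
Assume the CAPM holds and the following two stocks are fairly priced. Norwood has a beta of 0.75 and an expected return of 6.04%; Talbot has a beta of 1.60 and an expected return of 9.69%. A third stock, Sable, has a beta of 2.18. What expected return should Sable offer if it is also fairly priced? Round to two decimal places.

MRP (SML slope) = (9.69% − 6.04%) / (1.60 − 0.75) = 3.65% / 0.85 = 4.2941%
R_f (intercept) = 6.04% − 0.75 × 4.2941% = 2.8194%
E(R_Sable) = R_f + β × MRP = 2.8194% + 2.18 × 4.2941% = 12.18%

12.18%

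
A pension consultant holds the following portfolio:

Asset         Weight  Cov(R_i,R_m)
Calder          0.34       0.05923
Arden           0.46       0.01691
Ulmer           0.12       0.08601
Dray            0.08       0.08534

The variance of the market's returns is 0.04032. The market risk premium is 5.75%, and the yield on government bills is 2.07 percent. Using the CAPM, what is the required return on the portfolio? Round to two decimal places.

β_Calder = 0.05923 / 0.04032 = 1.4690
β_Arden = 0.01691 / 0.04032 = 0.4194
β_Ulmer = 0.08601 / 0.04032 = 2.1332
β_Dray = 0.08534 / 0.04032 = 2.1166
β_P = Σ w_i β_i = 0.34×1.4690 + 0.46×0.4194 + 0.12×2.1332 + 0.08×2.1166 = 1.1177
E(R_P) = R_f + β_P × MRP = 2.07% + 1.1177 × 5.75% = 8.50%

8.50%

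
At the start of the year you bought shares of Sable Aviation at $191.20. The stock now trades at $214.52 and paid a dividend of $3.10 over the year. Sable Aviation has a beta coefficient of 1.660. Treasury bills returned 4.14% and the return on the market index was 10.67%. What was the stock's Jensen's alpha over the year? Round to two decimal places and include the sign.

Realised HPR = (P1 + D1 − P0) / P0 = (214.52 + 3.10 − 191.20) / 191.20 = 26.42 / 191.20 = 13.8180%
MRP = 10.67% − 4.14% = 6.53%
CAPM required = R_f + β·MRP = 4.14% + 1.660 × 6.53% = 14.97980%
α = realised − required = 13.8180% − 14.97980% = -1.16%

-1.16%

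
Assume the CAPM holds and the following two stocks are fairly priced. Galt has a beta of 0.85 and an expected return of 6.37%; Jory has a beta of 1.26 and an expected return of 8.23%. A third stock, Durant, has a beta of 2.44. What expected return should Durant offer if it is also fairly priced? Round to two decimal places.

13.58%

MRP (SML slope) = (8.23% − 6.37%) / (1.26 − 0.85) = 1.86% / 0.41 = 4.5366%
R_f (intercept) = 6.37% − 0.85 × 4.5366% = 2.5139%
E(R_Durant) = R_f + β × MRP = 2.5139% + 2.44 × 4.5366% = 13.58%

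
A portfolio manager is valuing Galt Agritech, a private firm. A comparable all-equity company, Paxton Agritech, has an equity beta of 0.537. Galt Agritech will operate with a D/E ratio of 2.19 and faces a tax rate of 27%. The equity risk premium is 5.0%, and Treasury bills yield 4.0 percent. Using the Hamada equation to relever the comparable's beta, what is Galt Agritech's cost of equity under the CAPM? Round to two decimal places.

10.98%

β_L = β_U × [1 + (1 − t)(D/E)] = 0.537 × [1 + (1 − 0.27) × 2.19]
    = 0.537 × [1 + 0.73 × 2.19] = 0.537 × 2.5987 = 1.3955
E(R) = R_f + β_L × MRP = 4.0% + 1.3955 × 5.0% = 10.98%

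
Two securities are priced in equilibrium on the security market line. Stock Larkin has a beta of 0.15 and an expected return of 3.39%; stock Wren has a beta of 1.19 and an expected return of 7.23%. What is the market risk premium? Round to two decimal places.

3.69%

Both satisfy E(R) = R_f + β·MRP, so the slope of the SML is
MRP = (7.23% − 3.39%) / (1.19 − 0.15) = 3.84% / 1.04 = 3.6923%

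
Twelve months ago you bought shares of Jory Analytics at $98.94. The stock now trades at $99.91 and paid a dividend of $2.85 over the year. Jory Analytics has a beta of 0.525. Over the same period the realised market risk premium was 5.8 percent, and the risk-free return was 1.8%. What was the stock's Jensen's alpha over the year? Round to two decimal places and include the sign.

-0.98%

Realised HPR = (P1 + D1 − P0) / P0 = (99.91 + 2.85 − 98.94) / 98.94 = 3.82 / 98.94 = 3.8609%
CAPM required = R_f + β·MRP = 1.8% + 0.525 × 5.8% = 4.8450%
α = realised − required = 3.8609% − 4.8450% = -0.98%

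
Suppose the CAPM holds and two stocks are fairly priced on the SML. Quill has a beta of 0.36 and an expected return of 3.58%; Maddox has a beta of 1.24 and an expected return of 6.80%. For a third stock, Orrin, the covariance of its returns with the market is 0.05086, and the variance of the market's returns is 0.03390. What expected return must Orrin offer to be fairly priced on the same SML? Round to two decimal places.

7.75%

MRP = (6.80% − 3.58%) / (1.24 − 0.36) = 3.6591%
R_f = 3.58% − 0.36 × 3.6591% = 2.2627%
β_Orrin = Cov / Var(R_m) = 0.05086 / 0.03390 = 1.5003
E(R_Orrin) = R_f + β × MRP = 2.2627% + 1.5003 × 3.6591% = 7.75%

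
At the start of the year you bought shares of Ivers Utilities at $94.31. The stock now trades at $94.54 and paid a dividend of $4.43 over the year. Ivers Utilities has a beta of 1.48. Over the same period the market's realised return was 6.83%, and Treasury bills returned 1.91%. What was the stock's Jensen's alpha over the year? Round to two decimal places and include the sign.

-4.25%

Realised HPR = (P1 + D1 − P0) / P0 = (94.54 + 4.43 − 94.31) / 94.31 = 4.66 / 94.31 = 4.9412%
MRP = 6.83% − 1.91% = 4.92%
CAPM required = R_f + β·MRP = 1.91% + 1.48 × 4.92% = 9.1916%
α = realised − required = 4.9412% − 9.1916% = -4.25%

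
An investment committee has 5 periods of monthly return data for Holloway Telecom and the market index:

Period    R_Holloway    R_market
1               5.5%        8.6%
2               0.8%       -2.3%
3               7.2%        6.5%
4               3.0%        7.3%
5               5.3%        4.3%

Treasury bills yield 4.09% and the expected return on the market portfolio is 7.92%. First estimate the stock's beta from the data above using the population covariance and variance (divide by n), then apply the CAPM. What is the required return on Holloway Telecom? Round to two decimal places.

5.67%

Mean R_i = (5.5 + 0.8 + 7.2 + 3.0 + 5.3) / 5 = 4.3600%
Mean R_m = (8.6 − 2.3 + 6.5 + 7.3 + 4.3) / 5 = 4.8800%
Σ(R_i − R̄_i)(R_m − R̄_m) = 30.5660  ⇒  Cov = 30.5660 / 5 = 6.1132
Σ(R_m − R̄_m)² = 74.2080  ⇒  Var(R_m) = 74.2080 / 5 = 14.8416
β = Cov / Var(R_m) = 6.1132 / 14.8416 = 0.4119
MRP = 7.92% − 4.09% = 3.83%
E(R) = R_f + β × MRP = 4.09% + 0.4119 × 3.83% = 5.67%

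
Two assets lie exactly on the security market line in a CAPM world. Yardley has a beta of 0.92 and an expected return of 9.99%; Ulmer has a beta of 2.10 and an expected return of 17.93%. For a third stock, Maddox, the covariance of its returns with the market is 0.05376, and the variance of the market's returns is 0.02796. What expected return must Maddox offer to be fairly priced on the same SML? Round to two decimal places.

16.74%

MRP = (17.93% − 9.99%) / (2.10 − 0.92) = 6.7288%
R_f = 9.99% − 0.92 × 6.7288% = 3.7995%
β_Maddox = Cov / Var(R_m) = 0.05376 / 0.02796 = 1.9227
E(R_Maddox) = R_f + β × MRP = 3.7995% + 1.9227 × 6.7288% = 16.74%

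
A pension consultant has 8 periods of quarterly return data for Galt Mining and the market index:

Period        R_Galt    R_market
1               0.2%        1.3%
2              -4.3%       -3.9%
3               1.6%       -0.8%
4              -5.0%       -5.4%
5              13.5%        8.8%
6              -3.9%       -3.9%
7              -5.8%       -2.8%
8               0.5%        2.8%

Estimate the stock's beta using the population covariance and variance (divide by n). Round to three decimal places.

Mean R_i = (0.2 − 4.3 + 1.6 − 5.0 + 13.5 − 3.9 − 5.8 + 0.5) / 8 = -0.4000%
Mean R_m = (1.3 − 3.9 − 0.8 − 5.4 + 8.8 − 3.9 − 2.8 + 2.8) / 8 = -0.4875%
Σ(R_i − R̄_i)(R_m − R̄_m) = 192.8400  ⇒  Cov = 192.8400 / 8 = 24.1050
Σ(R_m − R̄_m)² = 153.1288  ⇒  Var(R_m) = 153.1288 / 8 = 19.1411
β = Cov / Var(R_m) = 24.1050 / 19.1411 = 1.2593

1.259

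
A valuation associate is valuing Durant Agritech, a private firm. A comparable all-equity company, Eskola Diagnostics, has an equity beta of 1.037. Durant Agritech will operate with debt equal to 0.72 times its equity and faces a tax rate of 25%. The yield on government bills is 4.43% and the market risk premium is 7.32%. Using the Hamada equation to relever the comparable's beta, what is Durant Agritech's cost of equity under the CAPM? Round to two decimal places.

16.12%

β_L = β_U × [1 + (1 − t)(D/E)] = 1.037 × [1 + (1 − 0.25) × 0.72]
    = 1.037 × [1 + 0.75 × 0.72] = 1.037 × 1.5400 = 1.5970
E(R) = R_f + β_L × MRP = 4.43% + 1.5970 × 7.32% = 16.12%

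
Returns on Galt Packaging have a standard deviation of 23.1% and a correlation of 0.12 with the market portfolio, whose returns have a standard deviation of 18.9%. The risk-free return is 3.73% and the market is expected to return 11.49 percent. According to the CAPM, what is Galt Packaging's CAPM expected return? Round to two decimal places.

4.87%

β = ρ × σ_i / σ_m = 0.12 × 23.1% / 18.9% = 0.1467
MRP = 11.49% − 3.73% = 7.76%
E(R) = 3.73% + 0.1467 × 7.76% = 4.87%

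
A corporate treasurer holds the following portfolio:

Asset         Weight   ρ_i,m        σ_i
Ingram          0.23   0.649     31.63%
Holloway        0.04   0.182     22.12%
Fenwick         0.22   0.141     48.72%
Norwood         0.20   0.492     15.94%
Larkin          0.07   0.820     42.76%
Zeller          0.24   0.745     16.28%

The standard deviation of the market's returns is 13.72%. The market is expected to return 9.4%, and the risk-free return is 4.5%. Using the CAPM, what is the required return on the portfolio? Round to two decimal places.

9.26%

β_Ingram = 0.649 × 31.63% / 13.72% = 1.4962
β_Holloway = 0.182 × 22.12% / 13.72% = 0.2934
β_Fenwick = 0.141 × 48.72% / 13.72% = 0.5007
β_Norwood = 0.492 × 15.94% / 13.72% = 0.5716
β_Larkin = 0.820 × 42.76% / 13.72% = 2.5556
β_Zeller = 0.745 × 16.28% / 13.72% = 0.8840
β_P = Σ w_i β_i = 0.23×1.4962 + 0.04×0.2934 + 0.22×0.5007 + 0.20×0.5716 + 0.07×2.5556 + 0.24×0.8840 = 0.9714
MRP = 9.4% − 4.5% = 4.90%
E(R_P) = R_f + β_P × MRP = 4.5% + 0.9714 × 4.9% = 9.26%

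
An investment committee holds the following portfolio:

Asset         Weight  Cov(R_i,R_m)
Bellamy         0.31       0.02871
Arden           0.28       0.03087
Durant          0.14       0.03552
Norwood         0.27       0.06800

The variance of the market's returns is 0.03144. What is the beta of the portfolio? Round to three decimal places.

β_Bellamy = 0.02871 / 0.03144 = 0.9132
β_Arden = 0.03087 / 0.03144 = 0.9819
β_Durant = 0.03552 / 0.03144 = 1.1298
β_Norwood = 0.06800 / 0.03144 = 2.1628
β_P = Σ w_i β_i = 0.31×0.9132 + 0.28×0.9819 + 0.14×1.1298 + 0.27×2.1628 = 1.3002

1.300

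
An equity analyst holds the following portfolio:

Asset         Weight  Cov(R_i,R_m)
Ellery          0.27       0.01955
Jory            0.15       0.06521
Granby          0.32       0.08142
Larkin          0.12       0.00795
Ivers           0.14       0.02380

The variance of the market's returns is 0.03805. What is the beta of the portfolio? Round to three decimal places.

1.193

β_Ellery = 0.01955 / 0.03805 = 0.5138
β_Jory = 0.06521 / 0.03805 = 1.7138
β_Granby = 0.08142 / 0.03805 = 2.1398
β_Larkin = 0.00795 / 0.03805 = 0.2089
β_Ivers = 0.02380 / 0.03805 = 0.6255
β_P = Σ w_i β_i = 0.27×0.5138 + 0.15×1.7138 + 0.32×2.1398 + 0.12×0.2089 + 0.14×0.6255 = 1.1932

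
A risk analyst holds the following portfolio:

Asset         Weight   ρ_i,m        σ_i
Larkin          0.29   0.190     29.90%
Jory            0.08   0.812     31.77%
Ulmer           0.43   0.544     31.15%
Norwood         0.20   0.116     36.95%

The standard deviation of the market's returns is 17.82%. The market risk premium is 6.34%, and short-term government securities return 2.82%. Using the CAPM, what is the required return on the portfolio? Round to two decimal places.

β_Larkin = 0.190 × 29.90% / 17.82% = 0.3188
β_Jory = 0.812 × 31.77% / 17.82% = 1.4477
β_Ulmer = 0.544 × 31.15% / 17.82% = 0.9509
β_Norwood = 0.116 × 36.95% / 17.82% = 0.2405
β_P = Σ w_i β_i = 0.29×0.3188 + 0.08×1.4477 + 0.43×0.9509 + 0.20×0.2405 = 0.6653
E(R_P) = R_f + β_P × MRP = 2.82% + 0.6653 × 6.34% = 7.04%

7.04%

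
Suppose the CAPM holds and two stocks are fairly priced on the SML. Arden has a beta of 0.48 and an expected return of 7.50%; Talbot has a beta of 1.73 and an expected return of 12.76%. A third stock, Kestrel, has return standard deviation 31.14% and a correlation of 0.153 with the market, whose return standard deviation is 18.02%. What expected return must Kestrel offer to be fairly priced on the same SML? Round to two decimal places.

6.59%

MRP = (12.76% − 7.50%) / (1.73 − 0.48) = 4.2080%
R_f = 7.50% − 0.48 × 4.2080% = 5.4802%
β_Kestrel = ρ·σ_i/σ_m = 0.153 × 31.14 / 18.02 = 0.2644
E(R_Kestrel) = R_f + β × MRP = 5.4802% + 0.2644 × 4.2080% = 6.59%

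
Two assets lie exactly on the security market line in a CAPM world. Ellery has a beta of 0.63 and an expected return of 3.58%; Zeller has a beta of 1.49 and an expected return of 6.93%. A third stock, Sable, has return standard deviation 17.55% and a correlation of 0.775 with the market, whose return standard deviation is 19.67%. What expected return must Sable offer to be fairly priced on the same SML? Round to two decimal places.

3.82%

MRP = (6.93% − 3.58%) / (1.49 − 0.63) = 3.8953%
R_f = 3.58% − 0.63 × 3.8953% = 1.1260%
β_Sable = ρ·σ_i/σ_m = 0.775 × 17.55 / 19.67 = 0.6915
E(R_Sable) = R_f + β × MRP = 1.1260% + 0.6915 × 3.8953% = 3.82%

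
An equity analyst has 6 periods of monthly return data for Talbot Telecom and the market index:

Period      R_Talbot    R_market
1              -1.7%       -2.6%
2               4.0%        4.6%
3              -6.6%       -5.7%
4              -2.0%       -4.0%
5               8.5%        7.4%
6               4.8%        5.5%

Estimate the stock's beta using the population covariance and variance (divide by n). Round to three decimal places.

Mean R_i = (-1.7 + 4.0 − 6.6 − 2.0 + 8.5 + 4.8) / 6 = 1.1667%
Mean R_m = (-2.6 + 4.6 − 5.7 − 4.0 + 7.4 + 5.5) / 6 = 0.8667%
Σ(R_i − R̄_i)(R_m − R̄_m) = 151.6733  ⇒  Cov = 151.6733 / 6 = 25.2789
Σ(R_m − R̄_m)² = 156.9133  ⇒  Var(R_m) = 156.9133 / 6 = 26.1522
β = Cov / Var(R_m) = 25.2789 / 26.1522 = 0.9666

0.967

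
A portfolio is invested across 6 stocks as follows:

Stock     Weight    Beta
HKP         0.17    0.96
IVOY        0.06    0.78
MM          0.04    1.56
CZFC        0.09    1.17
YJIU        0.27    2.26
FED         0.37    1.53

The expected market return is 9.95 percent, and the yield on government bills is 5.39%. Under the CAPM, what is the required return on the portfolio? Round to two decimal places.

β_P = Σ w_i β_i = 0.17×0.96 + 0.06×0.78 + 0.04×1.56 + 0.09×1.17 + 0.27×2.26 + 0.37×1.53 = 1.5540
MRP = 9.95% − 5.39% = 4.56%
E(R_P) = R_f + β_P × MRP = 5.39% + 1.5540 × 4.56% = 12.48%

12.48%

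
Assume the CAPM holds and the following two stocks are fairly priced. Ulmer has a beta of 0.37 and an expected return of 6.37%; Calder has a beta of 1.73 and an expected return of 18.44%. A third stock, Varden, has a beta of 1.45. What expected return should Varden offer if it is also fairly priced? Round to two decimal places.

15.96%

MRP (SML slope) = (18.44% − 6.37%) / (1.73 − 0.37) = 12.07% / 1.36 = 8.8750%
R_f (intercept) = 6.37% − 0.37 × 8.8750% = 3.0863%
E(R_Varden) = R_f + β × MRP = 3.0863% + 1.45 × 8.8750% = 15.96%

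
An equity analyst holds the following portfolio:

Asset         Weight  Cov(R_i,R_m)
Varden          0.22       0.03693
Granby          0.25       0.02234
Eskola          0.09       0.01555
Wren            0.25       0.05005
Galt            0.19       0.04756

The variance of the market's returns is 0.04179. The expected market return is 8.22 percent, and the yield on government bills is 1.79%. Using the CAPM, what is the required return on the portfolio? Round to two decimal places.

β_Varden = 0.03693 / 0.04179 = 0.8837
β_Granby = 0.02234 / 0.04179 = 0.5346
β_Eskola = 0.01555 / 0.04179 = 0.3721
β_Wren = 0.05005 / 0.04179 = 1.1977
β_Galt = 0.04756 / 0.04179 = 1.1381
β_P = Σ w_i β_i = 0.22×0.8837 + 0.25×0.5346 + 0.09×0.3721 + 0.25×1.1977 + 0.19×1.1381 = 0.8772
MRP = 8.22% − 1.79% = 6.43%
E(R_P) = R_f + β_P × MRP = 1.79% + 0.8772 × 6.43% = 7.43%

7.43%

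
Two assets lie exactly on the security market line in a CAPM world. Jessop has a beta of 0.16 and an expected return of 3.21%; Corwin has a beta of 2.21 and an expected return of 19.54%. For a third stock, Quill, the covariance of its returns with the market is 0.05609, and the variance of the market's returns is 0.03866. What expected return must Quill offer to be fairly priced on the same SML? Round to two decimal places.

MRP = (19.54% − 3.21%) / (2.21 − 0.16) = 7.9659%
R_f = 3.21% − 0.16 × 7.9659% = 1.9355%
β_Quill = Cov / Var(R_m) = 0.05609 / 0.03866 = 1.4509
E(R_Quill) = R_f + β × MRP = 1.9355% + 1.4509 × 7.9659% = 13.49%

13.49%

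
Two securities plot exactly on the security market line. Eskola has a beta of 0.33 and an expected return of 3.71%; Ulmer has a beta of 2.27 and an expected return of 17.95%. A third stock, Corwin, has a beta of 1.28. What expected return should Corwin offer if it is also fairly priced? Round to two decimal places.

MRP (SML slope) = (17.95% − 3.71%) / (2.27 − 0.33) = 14.24% / 1.94 = 7.3402%
R_f (intercept) = 3.71% − 0.33 × 7.3402% = 1.2877%
E(R_Corwin) = R_f + β × MRP = 1.2877% + 1.28 × 7.3402% = 10.68%

10.68%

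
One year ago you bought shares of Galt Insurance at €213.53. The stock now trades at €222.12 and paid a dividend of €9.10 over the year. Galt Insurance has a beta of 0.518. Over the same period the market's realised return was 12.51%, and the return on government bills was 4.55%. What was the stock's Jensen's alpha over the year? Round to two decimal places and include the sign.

-0.39%

Realised HPR = (P1 + D1 − P0) / P0 = (222.12 + 9.10 − 213.53) / 213.53 = 17.69 / 213.53 = 8.2846%
MRP = 12.51% − 4.55% = 7.96%
CAPM required = R_f + β·MRP = 4.55% + 0.518 × 7.96% = 8.67328%
α = realised − required = 8.2846% − 8.67328% = -0.39%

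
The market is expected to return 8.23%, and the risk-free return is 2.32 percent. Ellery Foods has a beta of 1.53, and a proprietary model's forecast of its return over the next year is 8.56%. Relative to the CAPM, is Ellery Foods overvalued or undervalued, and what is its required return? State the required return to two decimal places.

Overvalued; required return 11.36%

MRP = 8.23% − 2.32% = 5.91%
Required return = R_f + β·MRP = 2.32% + 1.53 × 5.91% = 11.36%
Forecast 8.56% < required 11.36% → the stock plots below the SML → overvalued.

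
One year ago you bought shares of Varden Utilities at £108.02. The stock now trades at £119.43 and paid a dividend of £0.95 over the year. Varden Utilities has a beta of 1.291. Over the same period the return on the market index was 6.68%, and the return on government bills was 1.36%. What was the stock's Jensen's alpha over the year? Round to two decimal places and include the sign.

+3.21%

Realised HPR = (P1 + D1 − P0) / P0 = (119.43 + 0.95 − 108.02) / 108.02 = 12.36 / 108.02 = 11.4423%
MRP = 6.68% − 1.36% = 5.32%
CAPM required = R_f + β·MRP = 1.36% + 1.291 × 5.32% = 8.22812%
α = realised − required = 11.4423% − 8.22812% = +3.21%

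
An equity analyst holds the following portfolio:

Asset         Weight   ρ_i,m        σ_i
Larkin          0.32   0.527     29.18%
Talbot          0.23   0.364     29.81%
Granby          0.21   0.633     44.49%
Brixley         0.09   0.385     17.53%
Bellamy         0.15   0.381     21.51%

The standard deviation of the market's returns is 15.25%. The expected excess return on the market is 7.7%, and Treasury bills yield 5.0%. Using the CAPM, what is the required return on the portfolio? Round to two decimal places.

β_Larkin = 0.527 × 29.18% / 15.25% = 1.0084
β_Talbot = 0.364 × 29.81% / 15.25% = 0.7115
β_Granby = 0.633 × 44.49% / 15.25% = 1.8467
β_Brixley = 0.385 × 17.53% / 15.25% = 0.4426
β_Bellamy = 0.381 × 21.51% / 15.25% = 0.5374
β_P = Σ w_i β_i = 0.32×1.0084 + 0.23×0.7115 + 0.21×1.8467 + 0.09×0.4426 + 0.15×0.5374 = 0.9946
E(R_P) = R_f + β_P × MRP = 5.0% + 0.9946 × 7.7% = 12.66%

12.66%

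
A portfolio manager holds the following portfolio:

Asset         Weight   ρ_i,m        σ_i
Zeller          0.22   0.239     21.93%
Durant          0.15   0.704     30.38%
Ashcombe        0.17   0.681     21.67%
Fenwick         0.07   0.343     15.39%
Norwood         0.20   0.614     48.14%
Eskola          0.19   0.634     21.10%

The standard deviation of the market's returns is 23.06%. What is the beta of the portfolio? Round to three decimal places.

β_Zeller = 0.239 × 21.93% / 23.06% = 0.2273
β_Durant = 0.704 × 30.38% / 23.06% = 0.9275
β_Ashcombe = 0.681 × 21.67% / 23.06% = 0.6400
β_Fenwick = 0.343 × 15.39% / 23.06% = 0.2289
β_Norwood = 0.614 × 48.14% / 23.06% = 1.2818
β_Eskola = 0.634 × 21.10% / 23.06% = 0.5801
β_P = Σ w_i β_i = 0.22×0.2273 + 0.15×0.9275 + 0.17×0.6400 + 0.07×0.2289 + 0.20×1.2818 + 0.19×0.5801 = 0.6805

0.681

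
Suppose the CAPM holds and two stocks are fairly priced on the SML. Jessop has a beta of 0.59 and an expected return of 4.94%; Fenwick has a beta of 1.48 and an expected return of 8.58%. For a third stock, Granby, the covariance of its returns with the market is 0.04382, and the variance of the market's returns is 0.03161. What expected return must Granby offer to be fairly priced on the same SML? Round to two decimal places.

8.20%

MRP = (8.58% − 4.94%) / (1.48 − 0.59) = 4.0899%
R_f = 4.94% − 0.59 × 4.0899% = 2.5270%
β_Granby = Cov / Var(R_m) = 0.04382 / 0.03161 = 1.3863
E(R_Granby) = R_f + β × MRP = 2.5270% + 1.3863 × 4.0899% = 8.20%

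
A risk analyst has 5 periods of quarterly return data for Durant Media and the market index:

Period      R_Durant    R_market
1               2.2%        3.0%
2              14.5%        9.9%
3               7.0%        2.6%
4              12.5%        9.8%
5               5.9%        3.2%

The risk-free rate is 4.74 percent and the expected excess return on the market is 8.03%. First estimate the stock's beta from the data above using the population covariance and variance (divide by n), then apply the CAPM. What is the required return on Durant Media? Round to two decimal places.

Mean R_i = (2.2 + 14.5 + 7.0 + 12.5 + 5.9) / 5 = 8.4200%
Mean R_m = (3.0 + 9.9 + 2.6 + 9.8 + 3.2) / 5 = 5.7000%
Σ(R_i − R̄_i)(R_m − R̄_m) = 69.7600  ⇒  Cov = 69.7600 / 5 = 13.9520
Σ(R_m − R̄_m)² = 57.6000  ⇒  Var(R_m) = 57.6000 / 5 = 11.5200
β = Cov / Var(R_m) = 13.9520 / 11.5200 = 1.2111
E(R) = R_f + β × MRP = 4.74% + 1.2111 × 8.03% = 14.47%

14.47%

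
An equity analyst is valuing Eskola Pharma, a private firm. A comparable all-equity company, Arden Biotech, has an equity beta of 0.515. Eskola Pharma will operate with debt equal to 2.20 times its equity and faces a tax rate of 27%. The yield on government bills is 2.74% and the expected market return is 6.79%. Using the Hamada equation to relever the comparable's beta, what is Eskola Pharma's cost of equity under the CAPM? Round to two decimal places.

β_L = β_U × [1 + (1 − t)(D/E)] = 0.515 × [1 + (1 − 0.27) × 2.20]
    = 0.515 × [1 + 0.73 × 2.20] = 0.515 × 2.6060 = 1.3421
MRP = 6.79% − 2.74% = 4.05%
E(R) = R_f + β_L × MRP = 2.74% + 1.3421 × 4.05% = 8.18%

8.18%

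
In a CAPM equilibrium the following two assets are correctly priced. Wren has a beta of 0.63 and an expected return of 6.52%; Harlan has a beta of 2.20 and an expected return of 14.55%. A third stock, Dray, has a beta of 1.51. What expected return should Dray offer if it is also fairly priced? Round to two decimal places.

MRP (SML slope) = (14.55% − 6.52%) / (2.20 − 0.63) = 8.03% / 1.57 = 5.1146%
R_f (intercept) = 6.52% − 0.63 × 5.1146% = 3.2978%
E(R_Dray) = R_f + β × MRP = 3.2978% + 1.51 × 5.1146% = 11.02%

11.02%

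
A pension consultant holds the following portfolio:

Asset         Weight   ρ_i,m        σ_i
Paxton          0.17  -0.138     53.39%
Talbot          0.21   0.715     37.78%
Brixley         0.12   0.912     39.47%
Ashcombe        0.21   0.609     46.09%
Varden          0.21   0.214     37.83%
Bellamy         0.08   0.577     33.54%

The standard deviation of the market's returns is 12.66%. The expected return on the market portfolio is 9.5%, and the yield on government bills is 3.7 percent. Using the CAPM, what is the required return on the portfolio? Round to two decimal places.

β_Paxton = -0.138 × 53.39% / 12.66% = -0.5820
β_Talbot = 0.715 × 37.78% / 12.66% = 2.1337
β_Brixley = 0.912 × 39.47% / 12.66% = 2.8433
β_Ashcombe = 0.609 × 46.09% / 12.66% = 2.2171
β_Varden = 0.214 × 37.83% / 12.66% = 0.6395
β_Bellamy = 0.577 × 33.54% / 12.66% = 1.5286
β_P = Σ w_i β_i = 0.17×-0.5820 + 0.21×2.1337 + 0.12×2.8433 + 0.21×2.2171 + 0.21×0.6395 + 0.08×1.5286 = 1.4125
MRP = 9.5% − 3.7% = 5.80%
E(R_P) = R_f + β_P × MRP = 3.7% + 1.4125 × 5.8% = 11.89%

11.89%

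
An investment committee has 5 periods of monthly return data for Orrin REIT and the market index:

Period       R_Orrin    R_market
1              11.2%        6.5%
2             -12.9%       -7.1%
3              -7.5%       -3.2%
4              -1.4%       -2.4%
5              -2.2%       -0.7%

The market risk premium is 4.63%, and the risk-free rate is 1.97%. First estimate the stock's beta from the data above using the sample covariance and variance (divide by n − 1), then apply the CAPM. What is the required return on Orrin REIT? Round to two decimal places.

Mean R_i = (11.2 − 12.9 − 7.5 − 1.4 − 2.2) / 5 = -2.5600%
Mean R_m = (6.5 − 7.1 − 3.2 − 2.4 − 0.7) / 5 = -1.3800%
Σ(R_i − R̄_i)(R_m − R̄_m) = 175.6260  ⇒  Cov = 175.6260 / 4 = 43.9065
Σ(R_m − R̄_m)² = 99.6280  ⇒  Var(R_m) = 99.6280 / 4 = 24.9070
β = Cov / Var(R_m) = 43.9065 / 24.9070 = 1.7628
E(R) = R_f + β × MRP = 1.97% + 1.7628 × 4.63% = 10.13%

10.13%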